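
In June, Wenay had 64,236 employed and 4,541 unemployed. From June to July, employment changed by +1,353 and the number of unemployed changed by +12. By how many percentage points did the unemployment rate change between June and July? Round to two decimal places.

June: labor force = 64,236 + 4,541 = 68,777; u = 4,541/68,777 = 6.60%.
July: labor force = 65,589 + 4,553 = 70,142; u = 4,553/70,142 = 6.49%.
Change = 6.49% − 6.60% = −0.11 pp.

The unemployment rate changed by −0.11 percentage points.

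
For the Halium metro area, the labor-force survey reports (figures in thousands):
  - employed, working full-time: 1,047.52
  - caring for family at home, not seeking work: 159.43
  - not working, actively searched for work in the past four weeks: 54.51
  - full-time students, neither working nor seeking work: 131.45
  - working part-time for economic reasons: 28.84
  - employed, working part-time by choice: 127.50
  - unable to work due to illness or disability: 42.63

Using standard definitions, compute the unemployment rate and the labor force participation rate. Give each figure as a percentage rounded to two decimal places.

Unemployment rate ≈ 4.33%; labor force participation rate ≈ 79.05%.

Employed = 1,047.52 + 28.84 + 127.50 = 1,203.86 thousand (anyone who worked, including part-time for economic reasons, counts as employed).
Unemployed = 54.51 thousand.
Labor force = 1,203.86 + 54.51 = 1,258.37 thousand.
Not in labor force = 159.43 + 131.45 + 42.63 = 333.51 thousand (those not working and not actively searching are outside the labor force).
Civilian working-age population = 1,258.37 + 333.51 = 1,591.88 thousand.
Unemployment rate = 54.51 / 1,258.37 = 4.33%.
Labor force participation rate = 1,258.37 / 1,591.88 = 79.05%.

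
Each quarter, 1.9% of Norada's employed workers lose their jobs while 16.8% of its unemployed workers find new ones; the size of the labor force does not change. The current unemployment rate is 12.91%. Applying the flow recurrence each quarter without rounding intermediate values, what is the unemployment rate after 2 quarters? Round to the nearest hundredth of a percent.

With a fixed labor force, u_{t+1} = u_t + s·(1−u_t) − f·u_t = u_t·(1−s−f) + s.
Here 1−s−f = 0.813 and s = 0.019.
u_1 = 0.129100 × 0.813 + 0.019 = 0.123958.
u_2 = 0.123958 × 0.813 + 0.019 = 0.119778.

Unemployment rate after two quarters ≈ 11.98%.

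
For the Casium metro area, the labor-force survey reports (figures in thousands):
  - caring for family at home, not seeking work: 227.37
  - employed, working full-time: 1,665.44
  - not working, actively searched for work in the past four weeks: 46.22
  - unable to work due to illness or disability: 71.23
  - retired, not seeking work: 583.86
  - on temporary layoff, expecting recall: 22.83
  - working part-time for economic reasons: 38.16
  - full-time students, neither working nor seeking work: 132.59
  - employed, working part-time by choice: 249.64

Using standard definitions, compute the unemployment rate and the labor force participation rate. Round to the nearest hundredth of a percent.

Employed = 1,665.44 + 38.16 + 249.64 = 1,953.24 thousand (anyone who worked, including part-time for economic reasons, counts as employed).
Unemployed = 46.22 + 22.83 = 69.05 thousand (jobless and actively searching, or on temporary layoff).
Labor force = 1,953.24 + 69.05 = 2,022.29 thousand.
Not in labor force = 227.37 + 71.23 + 583.86 + 132.59 = 1,015.05 thousand (those not working and not actively searching are outside the labor force).
Civilian working-age population = 2,022.29 + 1,015.05 = 3,037.34 thousand.
Unemployment rate = 69.05 / 2,022.29 = 3.41%.
Labor force participation rate = 2,022.29 / 3,037.34 = 66.58%.

Unemployment rate ≈ 3.41%; labor force participation rate ≈ 66.58%.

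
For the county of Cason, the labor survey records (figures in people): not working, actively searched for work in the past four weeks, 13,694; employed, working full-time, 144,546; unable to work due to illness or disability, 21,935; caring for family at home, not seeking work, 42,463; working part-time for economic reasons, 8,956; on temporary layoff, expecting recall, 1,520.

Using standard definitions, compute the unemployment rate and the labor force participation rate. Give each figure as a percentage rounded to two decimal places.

Employed = 144,546 + 8,956 = 153,502 (anyone who worked, including part-time for economic reasons, counts as employed).
Unemployed = 13,694 + 1,520 = 15,214 (jobless and actively searching, or on temporary layoff).
Labor force = 153,502 + 15,214 = 168,716.
Not in labor force = 21,935 + 42,463 = 64,398 (those not working and not actively searching are outside the labor force).
Civilian working-age population = 168,716 + 64,398 = 233,114.
Unemployment rate = 15,214 / 168,716 = 9.02%.
Labor force participation rate = 168,716 / 233,114 = 72.37%.

Unemployment rate ≈ 9.02%; labor force participation rate ≈ 72.37%.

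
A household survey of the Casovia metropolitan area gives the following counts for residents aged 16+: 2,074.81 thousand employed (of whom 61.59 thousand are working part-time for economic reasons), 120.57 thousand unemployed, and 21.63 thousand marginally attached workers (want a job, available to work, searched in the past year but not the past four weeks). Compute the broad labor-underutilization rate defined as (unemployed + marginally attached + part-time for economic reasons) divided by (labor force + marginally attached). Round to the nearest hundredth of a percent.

Broad underutilization rate ≈ 9.19%.

Labor force = 2,074.81 + 120.57 = 2,195.38 thousand.
Numerator = 120.57 + 21.63 + 61.59 = 203.79 thousand.
Denominator = 2,195.38 + 21.63 = 2,217.01 thousand.
Broad rate = 203.79 / 2,217.01 = 9.19%.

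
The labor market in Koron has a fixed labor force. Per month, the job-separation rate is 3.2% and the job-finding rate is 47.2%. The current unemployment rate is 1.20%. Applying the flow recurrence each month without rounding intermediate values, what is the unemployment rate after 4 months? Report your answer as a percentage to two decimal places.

With a fixed labor force, u_{t+1} = u_t + s·(1−u_t) − f·u_t = u_t·(1−s−f) + s.
Here 1−s−f = 0.496 and s = 0.032.
u_1 = 0.012000 × 0.496 + 0.032 = 0.037952.
u_2 = 0.037952 × 0.496 + 0.032 = 0.050824.
u_3 = 0.050824 × 0.496 + 0.032 = 0.057209.
u_4 = 0.057209 × 0.496 + 0.032 = 0.060376.

Unemployment rate after four months ≈ 6.04%.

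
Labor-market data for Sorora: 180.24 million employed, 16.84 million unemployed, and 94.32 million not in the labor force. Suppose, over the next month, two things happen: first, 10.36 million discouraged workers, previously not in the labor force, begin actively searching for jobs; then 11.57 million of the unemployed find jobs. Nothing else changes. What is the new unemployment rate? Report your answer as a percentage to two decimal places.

New unemployment rate ≈ 7.53%.

Initially, labor force = 180.24 + 16.84 = 197.08 million, so u = 16.84/197.08 = 8.54%.
After the first change, unemployed and labor force both rise by 10.36 → E = 180.24, U = 27.20, labor force = 207.44 million.
After the second change, unemployed falls and employed rises by 11.57; labor force unchanged → E = 191.81, U = 15.63, labor force = 207.44 million.
New unemployment rate = 15.63 / 207.44 = 7.53%.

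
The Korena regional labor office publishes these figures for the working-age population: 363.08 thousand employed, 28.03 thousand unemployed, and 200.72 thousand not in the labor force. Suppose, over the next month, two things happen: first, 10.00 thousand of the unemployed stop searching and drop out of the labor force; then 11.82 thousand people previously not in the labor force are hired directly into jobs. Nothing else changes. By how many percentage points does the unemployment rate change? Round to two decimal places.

Initially, labor force = 363.08 + 28.03 = 391.11 thousand, so u = 28.03/391.11 = 7.17%.
After the first change, unemployed and labor force both fall by 10.00 → E = 363.08, U = 18.03, labor force = 381.11 thousand.
After the second change, employed and labor force both rise by 11.82; unemployed unchanged → E = 374.90, U = 18.03, labor force = 392.93 thousand.
New unemployment rate = 18.03 / 392.93 = 4.59%.
Change = 4.59% − 7.17% = −2.58 percentage points.

The unemployment rate changes by −2.58 percentage points.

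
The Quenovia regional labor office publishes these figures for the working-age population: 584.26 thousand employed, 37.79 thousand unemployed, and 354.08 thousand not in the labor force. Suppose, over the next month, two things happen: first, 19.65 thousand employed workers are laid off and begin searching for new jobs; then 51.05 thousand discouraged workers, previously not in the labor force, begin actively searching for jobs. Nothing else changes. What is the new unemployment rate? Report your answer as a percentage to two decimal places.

New unemployment rate ≈ 16.12%.

Initially, labor force = 584.26 + 37.79 = 622.05 thousand, so u = 37.79/622.05 = 6.08%.
After the first change, employed falls and unemployed rises by 19.65; labor force unchanged → E = 564.61, U = 57.44, labor force = 622.05 thousand.
After the second change, unemployed and labor force both rise by 51.05 → E = 564.61, U = 108.49, labor force = 673.10 thousand.
New unemployment rate = 108.49 / 673.10 = 16.12%.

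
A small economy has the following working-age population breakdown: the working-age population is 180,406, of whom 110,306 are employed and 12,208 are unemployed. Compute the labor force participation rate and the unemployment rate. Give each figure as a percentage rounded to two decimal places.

Labor force = employed + unemployed = 110,306 + 12,208 = 122,514.
Unemployment rate = 12,208 / 122,514 = 9.96%.
Labor force participation rate = 122,514 / 180,406 = 67.91%.

Labor force participation rate ≈ 67.91%; unemployment rate ≈ 9.96%.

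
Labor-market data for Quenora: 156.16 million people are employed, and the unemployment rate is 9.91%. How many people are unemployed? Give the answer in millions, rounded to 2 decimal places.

Let U be the number unemployed. The labor force is E + U, and U/(E+U) = 0.0991.
So U = 0.0991 × 156.16 / (1 − 0.0991) = 15.4755 / 0.9009 ≈ 17.18 million.

About 17.18 million are unemployed.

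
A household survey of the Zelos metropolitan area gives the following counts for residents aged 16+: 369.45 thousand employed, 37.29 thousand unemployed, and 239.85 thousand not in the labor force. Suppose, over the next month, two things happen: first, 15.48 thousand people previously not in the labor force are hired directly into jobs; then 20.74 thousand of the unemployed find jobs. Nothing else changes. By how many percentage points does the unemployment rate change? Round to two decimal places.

The unemployment rate changes by −5.25 percentage points.

Initially, labor force = 369.45 + 37.29 = 406.74 thousand, so u = 37.29/406.74 = 9.17%.
After the first change, employed and labor force both rise by 15.48; unemployed unchanged → E = 384.93, U = 37.29, labor force = 422.22 thousand.
After the second change, unemployed falls and employed rises by 20.74; labor force unchanged → E = 405.67, U = 16.55, labor force = 422.22 thousand.
New unemployment rate = 16.55 / 422.22 = 3.92%.
Change = 3.92% − 9.17% = −5.25 percentage points.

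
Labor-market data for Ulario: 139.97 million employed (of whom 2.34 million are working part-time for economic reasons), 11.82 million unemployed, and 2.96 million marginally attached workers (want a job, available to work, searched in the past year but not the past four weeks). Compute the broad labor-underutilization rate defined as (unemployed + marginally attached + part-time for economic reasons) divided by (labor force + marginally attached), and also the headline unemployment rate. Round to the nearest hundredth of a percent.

Labor force = 139.97 + 11.82 = 151.79 million.
Numerator = 11.82 + 2.96 + 2.34 = 17.12 million.
Denominator = 151.79 + 2.96 = 154.75 million.
Broad rate = 17.12 / 154.75 = 11.06%.
Headline unemployment rate = 11.82 / 151.79 = 7.79%.

Broad underutilization rate ≈ 11.06%; headline unemployment rate ≈ 7.79%.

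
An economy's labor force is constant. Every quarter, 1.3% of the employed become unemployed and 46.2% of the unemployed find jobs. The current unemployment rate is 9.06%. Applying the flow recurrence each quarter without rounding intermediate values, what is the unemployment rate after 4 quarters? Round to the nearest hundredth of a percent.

With a fixed labor force, u_{t+1} = u_t + s·(1−u_t) − f·u_t = u_t·(1−s−f) + s.
Here 1−s−f = 0.525 and s = 0.013.
u_1 = 0.090600 × 0.525 + 0.013 = 0.060565.
u_2 = 0.060565 × 0.525 + 0.013 = 0.044797.
u_3 = 0.044797 × 0.525 + 0.013 = 0.036518.
u_4 = 0.036518 × 0.525 + 0.013 = 0.032172.

Unemployment rate after four quarters ≈ 3.22%.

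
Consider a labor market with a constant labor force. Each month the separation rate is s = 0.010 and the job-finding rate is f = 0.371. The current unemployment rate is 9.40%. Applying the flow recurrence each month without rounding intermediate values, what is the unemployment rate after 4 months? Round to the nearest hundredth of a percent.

With a fixed labor force, u_{t+1} = u_t + s·(1−u_t) − f·u_t = u_t·(1−s−f) + s.
Here 1−s−f = 0.619 and s = 0.010.
u_1 = 0.094000 × 0.619 + 0.010 = 0.068186.
u_2 = 0.068186 × 0.619 + 0.010 = 0.052207.
u_3 = 0.052207 × 0.619 + 0.010 = 0.042316.
u_4 = 0.042316 × 0.619 + 0.010 = 0.036194.

Unemployment rate after four months ≈ 3.62%.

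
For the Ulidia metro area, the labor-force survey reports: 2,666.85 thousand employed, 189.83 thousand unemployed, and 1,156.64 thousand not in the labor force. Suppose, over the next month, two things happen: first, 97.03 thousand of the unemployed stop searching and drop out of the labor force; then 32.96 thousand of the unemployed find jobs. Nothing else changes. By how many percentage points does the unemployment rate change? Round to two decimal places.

The unemployment rate changes by −4.48 percentage points.

Initially, labor force = 2,666.85 + 189.83 = 2,856.68 thousand, so u = 189.83/2,856.68 = 6.65%.
After the first change, unemployed and labor force both fall by 97.03 → E = 2,666.85, U = 92.80, labor force = 2,759.65 thousand.
After the second change, unemployed falls and employed rises by 32.96; labor force unchanged → E = 2,699.81, U = 59.84, labor force = 2,759.65 thousand.
New unemployment rate = 59.84 / 2,759.65 = 2.17%.
Change = 2.17% − 6.65% = −4.48 percentage points.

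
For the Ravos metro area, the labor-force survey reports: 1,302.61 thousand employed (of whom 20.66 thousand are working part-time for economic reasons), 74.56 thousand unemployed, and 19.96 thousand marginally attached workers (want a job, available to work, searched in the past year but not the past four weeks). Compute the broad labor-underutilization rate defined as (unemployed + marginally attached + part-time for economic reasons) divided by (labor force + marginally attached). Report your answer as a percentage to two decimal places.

Broad underutilization rate ≈ 8.24%.

Labor force = 1,302.61 + 74.56 = 1,377.17 thousand.
Numerator = 74.56 + 19.96 + 20.66 = 115.18 thousand.
Denominator = 1,377.17 + 19.96 = 1,397.13 thousand.
Broad rate = 115.18 / 1,397.13 = 8.24%.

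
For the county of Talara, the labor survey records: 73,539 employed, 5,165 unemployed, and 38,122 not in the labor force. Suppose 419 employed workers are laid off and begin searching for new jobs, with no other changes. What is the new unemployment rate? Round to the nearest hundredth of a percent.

New unemployment rate ≈ 7.09%.

Initially, labor force = 73,539 + 5,165 = 78,704, so u = 5,165/78,704 = 6.56%.
After the change, employed falls and unemployed rises by 419; labor force unchanged → E = 73,120, U = 5,584, labor force = 78,704.
New unemployment rate = 5,584 / 78,704 = 7.09%.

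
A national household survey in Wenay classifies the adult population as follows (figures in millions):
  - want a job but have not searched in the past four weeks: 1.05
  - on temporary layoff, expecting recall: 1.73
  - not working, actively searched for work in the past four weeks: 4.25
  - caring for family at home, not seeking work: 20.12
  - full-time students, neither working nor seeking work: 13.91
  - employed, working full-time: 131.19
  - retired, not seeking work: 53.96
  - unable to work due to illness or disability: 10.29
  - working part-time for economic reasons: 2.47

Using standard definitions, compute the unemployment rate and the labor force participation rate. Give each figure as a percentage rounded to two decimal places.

Unemployment rate ≈ 4.28%; labor force participation rate ≈ 58.43%.

Employed = 131.19 + 2.47 = 133.66 million (anyone who worked, including part-time for economic reasons, counts as employed).
Unemployed = 1.73 + 4.25 = 5.98 million (jobless and actively searching, or on temporary layoff).
Labor force = 133.66 + 5.98 = 139.64 million.
Not in labor force = 1.05 + 20.12 + 13.91 + 53.96 + 10.29 = 99.33 million (those not working and not actively searching are outside the labor force — including those who want a job but have given up searching).
Civilian working-age population = 139.64 + 99.33 = 238.97 million.
Unemployment rate = 5.98 / 139.64 = 4.28%.
Labor force participation rate = 139.64 / 238.97 = 58.43%.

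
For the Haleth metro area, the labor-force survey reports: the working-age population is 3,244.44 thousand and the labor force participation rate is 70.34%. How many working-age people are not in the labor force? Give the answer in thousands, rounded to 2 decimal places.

Share not in the labor force = 1 − 0.7034 = 0.2966.
Not in labor force = 0.2966 × 3,244.44 ≈ 962.30 thousand.

About 962.30 thousand are not in the labor force.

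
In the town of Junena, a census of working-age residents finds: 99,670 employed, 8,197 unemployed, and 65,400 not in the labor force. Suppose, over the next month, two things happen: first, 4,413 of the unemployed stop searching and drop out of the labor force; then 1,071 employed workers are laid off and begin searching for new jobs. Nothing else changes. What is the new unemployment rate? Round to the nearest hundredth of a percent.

Initially, labor force = 99,670 + 8,197 = 107,867, so u = 8,197/107,867 = 7.60%.
After the first change, unemployed and labor force both fall by 4,413 → E = 99,670, U = 3,784, labor force = 103,454.
After the second change, employed falls and unemployed rises by 1,071; labor force unchanged → E = 98,599, U = 4,855, labor force = 103,454.
New unemployment rate = 4,855 / 103,454 = 4.69%.

New unemployment rate ≈ 4.69%.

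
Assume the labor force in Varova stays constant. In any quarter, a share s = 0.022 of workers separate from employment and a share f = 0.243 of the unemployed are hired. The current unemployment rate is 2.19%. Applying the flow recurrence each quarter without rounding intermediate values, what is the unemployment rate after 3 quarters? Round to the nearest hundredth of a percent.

Unemployment rate after three quarters ≈ 5.88%.

With a fixed labor force, u_{t+1} = u_t + s·(1−u_t) − f·u_t = u_t·(1−s−f) + s.
Here 1−s−f = 0.735 and s = 0.022.
u_1 = 0.021900 × 0.735 + 0.022 = 0.038096.
u_2 = 0.038096 × 0.735 + 0.022 = 0.050001.
u_3 = 0.050001 × 0.735 + 0.022 = 0.058751.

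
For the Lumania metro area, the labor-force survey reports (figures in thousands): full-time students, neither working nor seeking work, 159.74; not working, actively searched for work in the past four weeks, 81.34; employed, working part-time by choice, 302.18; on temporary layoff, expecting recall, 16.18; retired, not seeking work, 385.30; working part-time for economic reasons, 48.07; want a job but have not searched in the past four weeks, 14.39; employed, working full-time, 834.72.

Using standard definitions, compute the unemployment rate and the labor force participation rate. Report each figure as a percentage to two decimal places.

Employed = 302.18 + 48.07 + 834.72 = 1,184.97 thousand (anyone who worked, including part-time for economic reasons, counts as employed).
Unemployed = 81.34 + 16.18 = 97.52 thousand (jobless and actively searching, or on temporary layoff).
Labor force = 1,184.97 + 97.52 = 1,282.49 thousand.
Not in labor force = 159.74 + 385.30 + 14.39 = 559.43 thousand (those not working and not actively searching are outside the labor force — including those who want a job but have given up searching).
Civilian working-age population = 1,282.49 + 559.43 = 1,841.92 thousand.
Unemployment rate = 97.52 / 1,282.49 = 7.60%.
Labor force participation rate = 1,282.49 / 1,841.92 = 69.63%.

Unemployment rate ≈ 7.60%; labor force participation rate ≈ 69.63%.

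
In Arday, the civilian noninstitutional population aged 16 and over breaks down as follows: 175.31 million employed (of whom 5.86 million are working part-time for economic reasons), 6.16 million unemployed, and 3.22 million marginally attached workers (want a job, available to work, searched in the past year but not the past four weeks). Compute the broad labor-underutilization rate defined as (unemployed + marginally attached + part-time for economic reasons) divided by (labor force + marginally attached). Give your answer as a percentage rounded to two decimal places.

Broad underutilization rate ≈ 8.25%.

Labor force = 175.31 + 6.16 = 181.47 million.
Numerator = 6.16 + 3.22 + 5.86 = 15.24 million.
Denominator = 181.47 + 3.22 = 184.69 million.
Broad rate = 15.24 / 184.69 = 8.25%.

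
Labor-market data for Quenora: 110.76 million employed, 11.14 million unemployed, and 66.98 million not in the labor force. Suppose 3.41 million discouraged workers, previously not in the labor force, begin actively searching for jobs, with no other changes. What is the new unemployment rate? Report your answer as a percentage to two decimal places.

Initially, labor force = 110.76 + 11.14 = 121.90 million, so u = 11.14/121.90 = 9.14%.
After the change, unemployed and labor force both rise by 3.41 → E = 110.76, U = 14.55, labor force = 125.31 million.
New unemployment rate = 14.55 / 125.31 = 11.61%.

New unemployment rate ≈ 11.61%.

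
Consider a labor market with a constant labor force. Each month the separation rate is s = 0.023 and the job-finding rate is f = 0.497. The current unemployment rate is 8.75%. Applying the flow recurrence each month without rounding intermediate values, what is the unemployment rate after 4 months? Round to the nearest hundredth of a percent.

Unemployment rate after four months ≈ 4.65%.

With a fixed labor force, u_{t+1} = u_t + s·(1−u_t) − f·u_t = u_t·(1−s−f) + s.
Here 1−s−f = 0.480 and s = 0.023.
u_1 = 0.087500 × 0.480 + 0.023 = 0.065000.
u_2 = 0.065000 × 0.480 + 0.023 = 0.054200.
u_3 = 0.054200 × 0.480 + 0.023 = 0.049016.
u_4 = 0.049016 × 0.480 + 0.023 = 0.046528.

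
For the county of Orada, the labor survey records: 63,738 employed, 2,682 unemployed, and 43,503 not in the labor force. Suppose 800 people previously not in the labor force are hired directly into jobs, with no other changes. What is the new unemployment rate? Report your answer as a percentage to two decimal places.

Initially, labor force = 63,738 + 2,682 = 66,420, so u = 2,682/66,420 = 4.04%.
After the change, employed and labor force both rise by 800; unemployed unchanged → E = 64,538, U = 2,682, labor force = 67,220.
New unemployment rate = 2,682 / 67,220 = 3.99%.

New unemployment rate ≈ 3.99%.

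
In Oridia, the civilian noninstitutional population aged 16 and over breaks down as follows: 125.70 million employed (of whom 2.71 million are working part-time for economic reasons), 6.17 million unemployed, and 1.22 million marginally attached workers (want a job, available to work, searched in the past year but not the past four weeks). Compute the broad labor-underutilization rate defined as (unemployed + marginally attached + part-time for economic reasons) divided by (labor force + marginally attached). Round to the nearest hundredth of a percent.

Broad underutilization rate ≈ 7.59%.

Labor force = 125.70 + 6.17 = 131.87 million.
Numerator = 6.17 + 1.22 + 2.71 = 10.10 million.
Denominator = 131.87 + 1.22 = 133.09 million.
Broad rate = 10.10 / 133.09 = 7.59%.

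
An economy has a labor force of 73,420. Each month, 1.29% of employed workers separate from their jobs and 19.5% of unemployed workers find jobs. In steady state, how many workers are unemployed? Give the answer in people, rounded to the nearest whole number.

Steady-state unemployment rate u* = s/(s+f) = 1.29/(1.29+19.5) = 0.062049.
Unemployed = u* × labor force = 0.062049 × 73,420 ≈ 4,556.

About 4,556 are unemployed in steady state.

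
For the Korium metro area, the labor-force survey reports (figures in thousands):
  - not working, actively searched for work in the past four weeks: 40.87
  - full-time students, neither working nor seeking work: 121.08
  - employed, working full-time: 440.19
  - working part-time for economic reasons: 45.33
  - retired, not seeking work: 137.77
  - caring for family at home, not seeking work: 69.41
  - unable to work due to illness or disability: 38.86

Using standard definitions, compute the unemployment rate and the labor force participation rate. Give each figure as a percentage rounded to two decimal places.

Unemployment rate ≈ 7.76%; labor force participation rate ≈ 58.91%.

Employed = 440.19 + 45.33 = 485.52 thousand (anyone who worked, including part-time for economic reasons, counts as employed).
Unemployed = 40.87 thousand.
Labor force = 485.52 + 40.87 = 526.39 thousand.
Not in labor force = 121.08 + 137.77 + 69.41 + 38.86 = 367.12 thousand (those not working and not actively searching are outside the labor force).
Civilian working-age population = 526.39 + 367.12 = 893.51 thousand.
Unemployment rate = 40.87 / 526.39 = 7.76%.
Labor force participation rate = 526.39 / 893.51 = 58.91%.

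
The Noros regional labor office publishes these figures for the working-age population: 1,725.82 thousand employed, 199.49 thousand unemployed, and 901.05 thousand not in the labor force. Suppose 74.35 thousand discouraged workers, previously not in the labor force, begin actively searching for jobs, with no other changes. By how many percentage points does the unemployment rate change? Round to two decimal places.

The unemployment rate changes by +3.33 percentage points.

Initially, labor force = 1,725.82 + 199.49 = 1,925.31 thousand, so u = 199.49/1,925.31 = 10.36%.
After the change, unemployed and labor force both rise by 74.35 → E = 1,725.82, U = 273.84, labor force = 1,999.66 thousand.
New unemployment rate = 273.84 / 1,999.66 = 13.69%.
Change = 13.69% − 10.36% = +3.33 percentage points.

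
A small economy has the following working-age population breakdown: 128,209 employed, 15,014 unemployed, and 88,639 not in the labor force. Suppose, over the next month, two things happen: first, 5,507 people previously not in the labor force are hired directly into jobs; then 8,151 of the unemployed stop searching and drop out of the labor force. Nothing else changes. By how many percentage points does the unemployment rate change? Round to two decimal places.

Initially, labor force = 128,209 + 15,014 = 143,223, so u = 15,014/143,223 = 10.48%.
After the first change, employed and labor force both rise by 5,507; unemployed unchanged → E = 133,716, U = 15,014, labor force = 148,730.
After the second change, unemployed and labor force both fall by 8,151 → E = 133,716, U = 6,863, labor force = 140,579.
New unemployment rate = 6,863 / 140,579 = 4.88%.
Change = 4.88% − 10.48% = −5.60 percentage points.

The unemployment rate changes by −5.60 percentage points.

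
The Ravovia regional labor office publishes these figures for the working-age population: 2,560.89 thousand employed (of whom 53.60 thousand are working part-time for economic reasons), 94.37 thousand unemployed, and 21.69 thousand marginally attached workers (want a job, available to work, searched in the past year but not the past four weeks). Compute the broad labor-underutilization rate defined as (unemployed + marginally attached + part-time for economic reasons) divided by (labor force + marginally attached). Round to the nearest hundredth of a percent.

Broad underutilization rate ≈ 6.34%.

Labor force = 2,560.89 + 94.37 = 2,655.26 thousand.
Numerator = 94.37 + 21.69 + 53.60 = 169.66 thousand.
Denominator = 2,655.26 + 21.69 = 2,676.95 thousand.
Broad rate = 169.66 / 2,676.95 = 6.34%.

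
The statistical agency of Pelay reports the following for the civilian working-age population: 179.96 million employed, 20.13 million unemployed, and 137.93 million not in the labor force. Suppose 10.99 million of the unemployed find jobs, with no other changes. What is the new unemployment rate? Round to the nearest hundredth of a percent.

New unemployment rate ≈ 4.57%.

Initially, labor force = 179.96 + 20.13 = 200.09 million, so u = 20.13/200.09 = 10.06%.
After the change, unemployed falls and employed rises by 10.99; labor force unchanged → E = 190.95, U = 9.14, labor force = 200.09 million.
New unemployment rate = 9.14 / 200.09 = 4.57%.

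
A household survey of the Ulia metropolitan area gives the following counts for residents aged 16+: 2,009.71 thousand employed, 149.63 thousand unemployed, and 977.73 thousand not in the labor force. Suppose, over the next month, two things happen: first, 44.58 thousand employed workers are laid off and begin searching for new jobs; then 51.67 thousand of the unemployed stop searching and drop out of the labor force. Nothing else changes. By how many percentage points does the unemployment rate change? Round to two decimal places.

The unemployment rate changes by −0.17 percentage points.

Initially, labor force = 2,009.71 + 149.63 = 2,159.34 thousand, so u = 149.63/2,159.34 = 6.93%.
After the first change, employed falls and unemployed rises by 44.58; labor force unchanged → E = 1,965.13, U = 194.21, labor force = 2,159.34 thousand.
After the second change, unemployed and labor force both fall by 51.67 → E = 1,965.13, U = 142.54, labor force = 2,107.67 thousand.
New unemployment rate = 142.54 / 2,107.67 = 6.76%.
Change = 6.76% − 6.93% = −0.17 percentage points.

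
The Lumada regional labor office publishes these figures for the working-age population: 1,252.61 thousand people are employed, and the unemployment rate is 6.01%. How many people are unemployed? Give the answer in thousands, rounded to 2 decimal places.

Let U be the number unemployed. The labor force is E + U, and U/(E+U) = 0.0601.
So U = 0.0601 × 1,252.61 / (1 − 0.0601) = 75.2819 / 0.9399 ≈ 80.10 thousand.

About 80.10 thousand are unemployed.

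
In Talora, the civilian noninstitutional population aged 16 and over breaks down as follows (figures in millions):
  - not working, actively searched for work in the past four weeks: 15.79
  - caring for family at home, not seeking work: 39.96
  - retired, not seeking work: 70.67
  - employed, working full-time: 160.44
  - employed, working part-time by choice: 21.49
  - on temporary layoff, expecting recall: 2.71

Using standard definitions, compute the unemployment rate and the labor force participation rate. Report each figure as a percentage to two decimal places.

Unemployment rate ≈ 9.23%; labor force participation rate ≈ 64.43%.

Employed = 160.44 + 21.49 = 181.93 million.
Unemployed = 15.79 + 2.71 = 18.50 million (jobless and actively searching, or on temporary layoff).
Labor force = 181.93 + 18.50 = 200.43 million.
Not in labor force = 39.96 + 70.67 = 110.63 million (those not working and not actively searching are outside the labor force).
Civilian working-age population = 200.43 + 110.63 = 311.06 million.
Unemployment rate = 18.50 / 200.43 = 9.23%.
Labor force participation rate = 200.43 / 311.06 = 64.43%.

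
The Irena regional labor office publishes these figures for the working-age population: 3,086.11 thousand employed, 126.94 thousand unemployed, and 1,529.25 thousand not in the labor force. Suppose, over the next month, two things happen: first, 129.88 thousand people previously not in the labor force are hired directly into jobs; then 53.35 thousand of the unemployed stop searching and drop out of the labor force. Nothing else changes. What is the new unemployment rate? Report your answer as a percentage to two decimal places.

Initially, labor force = 3,086.11 + 126.94 = 3,213.05 thousand, so u = 126.94/3,213.05 = 3.95%.
After the first change, employed and labor force both rise by 129.88; unemployed unchanged → E = 3,215.99, U = 126.94, labor force = 3,342.93 thousand.
After the second change, unemployed and labor force both fall by 53.35 → E = 3,215.99, U = 73.59, labor force = 3,289.58 thousand.
New unemployment rate = 73.59 / 3,289.58 = 2.24%.

New unemployment rate ≈ 2.24%.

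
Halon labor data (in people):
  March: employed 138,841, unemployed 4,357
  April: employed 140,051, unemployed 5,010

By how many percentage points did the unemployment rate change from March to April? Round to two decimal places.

March: labor force = 138,841 + 4,357 = 143,198; u = 4,357/143,198 = 3.04%.
April: labor force = 140,051 + 5,010 = 145,061; u = 5,010/145,061 = 3.45%.
Change = 3.45% − 3.04% = +0.41 pp.

The unemployment rate changed by +0.41 percentage points.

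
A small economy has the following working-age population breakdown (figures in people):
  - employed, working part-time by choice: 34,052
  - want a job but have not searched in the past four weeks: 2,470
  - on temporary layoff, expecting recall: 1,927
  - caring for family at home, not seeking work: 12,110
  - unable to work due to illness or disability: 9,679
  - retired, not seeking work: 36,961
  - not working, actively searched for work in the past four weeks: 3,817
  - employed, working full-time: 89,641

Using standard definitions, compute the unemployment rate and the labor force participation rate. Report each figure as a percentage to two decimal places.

Employed = 34,052 + 89,641 = 123,693.
Unemployed = 1,927 + 3,817 = 5,744 (jobless and actively searching, or on temporary layoff).
Labor force = 123,693 + 5,744 = 129,437.
Not in labor force = 2,470 + 12,110 + 9,679 + 36,961 = 61,220 (those not working and not actively searching are outside the labor force — including those who want a job but have given up searching).
Civilian working-age population = 129,437 + 61,220 = 190,657.
Unemployment rate = 5,744 / 129,437 = 4.44%.
Labor force participation rate = 129,437 / 190,657 = 67.89%.

Unemployment rate ≈ 4.44%; labor force participation rate ≈ 67.89%.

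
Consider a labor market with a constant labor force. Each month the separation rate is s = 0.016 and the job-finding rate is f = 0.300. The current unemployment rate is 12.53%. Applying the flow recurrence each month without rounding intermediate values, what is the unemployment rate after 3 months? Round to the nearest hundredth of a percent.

With a fixed labor force, u_{t+1} = u_t + s·(1−u_t) − f·u_t = u_t·(1−s−f) + s.
Here 1−s−f = 0.684 and s = 0.016.
u_1 = 0.125300 × 0.684 + 0.016 = 0.101705.
u_2 = 0.101705 × 0.684 + 0.016 = 0.085566.
u_3 = 0.085566 × 0.684 + 0.016 = 0.074527.

Unemployment rate after three months ≈ 7.45%.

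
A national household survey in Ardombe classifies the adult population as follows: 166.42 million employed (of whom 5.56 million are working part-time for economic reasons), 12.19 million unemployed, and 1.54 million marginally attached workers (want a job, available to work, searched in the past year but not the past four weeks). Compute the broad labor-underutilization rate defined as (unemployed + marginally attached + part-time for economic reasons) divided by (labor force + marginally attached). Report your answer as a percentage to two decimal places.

Labor force = 166.42 + 12.19 = 178.61 million.
Numerator = 12.19 + 1.54 + 5.56 = 19.29 million.
Denominator = 178.61 + 1.54 = 180.15 million.
Broad rate = 19.29 / 180.15 = 10.71%.

Broad underutilization rate ≈ 10.71%.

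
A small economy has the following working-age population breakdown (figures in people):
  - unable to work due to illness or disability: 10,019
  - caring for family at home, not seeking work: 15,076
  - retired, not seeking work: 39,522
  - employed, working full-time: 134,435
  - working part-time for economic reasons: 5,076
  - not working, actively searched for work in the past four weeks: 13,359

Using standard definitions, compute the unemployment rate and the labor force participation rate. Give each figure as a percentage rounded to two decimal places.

Employed = 134,435 + 5,076 = 139,511 (anyone who worked, including part-time for economic reasons, counts as employed).
Unemployed = 13,359.
Labor force = 139,511 + 13,359 = 152,870.
Not in labor force = 10,019 + 15,076 + 39,522 = 64,617 (those not working and not actively searching are outside the labor force).
Civilian working-age population = 152,870 + 64,617 = 217,487.
Unemployment rate = 13,359 / 152,870 = 8.74%.
Labor force participation rate = 152,870 / 217,487 = 70.29%.

Unemployment rate ≈ 8.74%; labor force participation rate ≈ 70.29%.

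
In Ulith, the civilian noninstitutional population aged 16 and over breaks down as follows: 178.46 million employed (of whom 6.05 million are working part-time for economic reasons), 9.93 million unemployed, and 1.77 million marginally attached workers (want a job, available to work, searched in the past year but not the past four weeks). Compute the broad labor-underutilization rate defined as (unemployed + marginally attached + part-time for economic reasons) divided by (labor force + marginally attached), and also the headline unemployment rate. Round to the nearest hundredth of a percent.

Broad underutilization rate ≈ 9.33%; headline unemployment rate ≈ 5.27%.

Labor force = 178.46 + 9.93 = 188.39 million.
Numerator = 9.93 + 1.77 + 6.05 = 17.75 million.
Denominator = 188.39 + 1.77 = 190.16 million.
Broad rate = 17.75 / 190.16 = 9.33%.
Headline unemployment rate = 9.93 / 188.39 = 5.27%.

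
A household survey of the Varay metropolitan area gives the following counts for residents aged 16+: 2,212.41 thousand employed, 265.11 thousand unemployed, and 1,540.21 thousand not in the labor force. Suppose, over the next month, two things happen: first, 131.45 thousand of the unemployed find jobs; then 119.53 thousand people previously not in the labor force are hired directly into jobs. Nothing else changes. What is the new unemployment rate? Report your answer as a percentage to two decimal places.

Initially, labor force = 2,212.41 + 265.11 = 2,477.52 thousand, so u = 265.11/2,477.52 = 10.70%.
After the first change, unemployed falls and employed rises by 131.45; labor force unchanged → E = 2,343.86, U = 133.66, labor force = 2,477.52 thousand.
After the second change, employed and labor force both rise by 119.53; unemployed unchanged → E = 2,463.39, U = 133.66, labor force = 2,597.05 thousand.
New unemployment rate = 133.66 / 2,597.05 = 5.15%.

New unemployment rate ≈ 5.15%.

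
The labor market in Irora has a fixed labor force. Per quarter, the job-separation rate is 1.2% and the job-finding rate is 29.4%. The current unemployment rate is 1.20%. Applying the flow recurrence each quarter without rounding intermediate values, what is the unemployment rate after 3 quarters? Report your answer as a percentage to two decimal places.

With a fixed labor force, u_{t+1} = u_t + s·(1−u_t) − f·u_t = u_t·(1−s−f) + s.
Here 1−s−f = 0.694 and s = 0.012.
u_1 = 0.012000 × 0.694 + 0.012 = 0.020328.
u_2 = 0.020328 × 0.694 + 0.012 = 0.026108.
u_3 = 0.026108 × 0.694 + 0.012 = 0.030119.

Unemployment rate after three quarters ≈ 3.01%.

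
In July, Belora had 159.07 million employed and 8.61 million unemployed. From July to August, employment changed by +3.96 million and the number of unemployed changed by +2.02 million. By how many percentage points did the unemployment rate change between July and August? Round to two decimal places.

July: labor force = 159.07 + 8.61 = 167.68; u = 8.61/167.68 = 5.13%.
August: labor force = 163.03 + 10.63 = 173.66; u = 10.63/173.66 = 6.12%.
Change = 6.12% − 5.13% = +0.99 pp.

The unemployment rate changed by +0.99 percentage points.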